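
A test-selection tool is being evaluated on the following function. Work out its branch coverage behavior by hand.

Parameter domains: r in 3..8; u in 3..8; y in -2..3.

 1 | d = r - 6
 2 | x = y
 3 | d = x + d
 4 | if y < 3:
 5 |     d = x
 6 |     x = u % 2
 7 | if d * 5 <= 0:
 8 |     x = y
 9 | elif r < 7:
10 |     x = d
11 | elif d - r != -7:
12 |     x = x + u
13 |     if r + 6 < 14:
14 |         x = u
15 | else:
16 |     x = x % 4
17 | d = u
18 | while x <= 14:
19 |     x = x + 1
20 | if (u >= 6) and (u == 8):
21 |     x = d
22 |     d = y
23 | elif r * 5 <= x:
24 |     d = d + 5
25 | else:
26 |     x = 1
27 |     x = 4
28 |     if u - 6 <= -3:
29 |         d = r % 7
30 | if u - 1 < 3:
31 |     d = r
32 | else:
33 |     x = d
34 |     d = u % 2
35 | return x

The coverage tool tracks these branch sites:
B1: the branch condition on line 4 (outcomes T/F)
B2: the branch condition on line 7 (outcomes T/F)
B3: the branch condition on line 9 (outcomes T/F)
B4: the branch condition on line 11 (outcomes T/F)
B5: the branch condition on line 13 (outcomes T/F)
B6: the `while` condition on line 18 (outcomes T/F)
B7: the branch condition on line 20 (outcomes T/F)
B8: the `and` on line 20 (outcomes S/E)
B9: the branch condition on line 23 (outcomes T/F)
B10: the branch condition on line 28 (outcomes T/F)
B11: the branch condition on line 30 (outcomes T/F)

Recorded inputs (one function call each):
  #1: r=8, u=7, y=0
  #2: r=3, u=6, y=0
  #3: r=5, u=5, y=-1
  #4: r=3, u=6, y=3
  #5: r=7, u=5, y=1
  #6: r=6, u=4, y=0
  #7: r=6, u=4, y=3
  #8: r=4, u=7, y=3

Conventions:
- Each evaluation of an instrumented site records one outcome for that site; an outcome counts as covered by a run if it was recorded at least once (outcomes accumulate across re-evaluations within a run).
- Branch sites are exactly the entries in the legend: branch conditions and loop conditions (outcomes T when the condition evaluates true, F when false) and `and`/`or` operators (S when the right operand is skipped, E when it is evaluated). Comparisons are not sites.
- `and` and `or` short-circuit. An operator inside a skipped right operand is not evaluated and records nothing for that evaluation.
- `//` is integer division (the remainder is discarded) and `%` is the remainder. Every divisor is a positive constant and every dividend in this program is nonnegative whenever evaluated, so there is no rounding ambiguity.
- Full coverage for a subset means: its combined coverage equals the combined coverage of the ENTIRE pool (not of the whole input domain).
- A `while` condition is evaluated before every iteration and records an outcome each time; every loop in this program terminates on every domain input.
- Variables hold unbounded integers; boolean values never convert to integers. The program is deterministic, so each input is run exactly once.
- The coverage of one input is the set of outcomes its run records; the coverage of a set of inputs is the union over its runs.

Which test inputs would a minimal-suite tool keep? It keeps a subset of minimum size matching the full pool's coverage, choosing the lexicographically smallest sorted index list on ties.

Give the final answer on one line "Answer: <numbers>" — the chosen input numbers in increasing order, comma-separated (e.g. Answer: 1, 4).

run #1 (r=8, u=7, y=0) runs B1->T, B2->T, B6->T, B6->T, B6->T, B6->T, B6->T, B6->T, B6->T, B6->T, B6->T, B6->T, B6->T, B6->T, ...; records B1=T, B2=T, B6=T, B6=F, B7=F, B8=E, B9=F, B10=F, B11=F
run #2 (r=3, u=6, y=0) runs B1->T, B2->T, B6->T, B6->T, B6->T, B6->T, B6->T, B6->T, B6->T, B6->T, B6->T, B6->T, B6->T, B6->T, ...; records B1=T, B2=T, B6=T, B6=F, B7=F, B8=E, B9=T, B11=F
run #3 (r=5, u=5, y=-1) runs B1->T, B2->T, B6->T, B6->T, B6->T, B6->T, B6->T, B6->T, B6->T, B6->T, B6->T, B6->T, B6->T, B6->T, ...; records B1=T, B2=T, B6=T, B6=F, B7=F, B8=S, B9=F, B10=F, B11=F
run #4 (r=3, u=6, y=3) runs B1->F, B2->T, B6->T, B6->T, B6->T, B6->T, B6->T, B6->T, B6->T, B6->T, B6->T, B6->T, B6->T, B6->T, ...; records B1=F, B2=T, B6=T, B6=F, B7=F, B8=E, B9=T, B11=F
run #5 (r=7, u=5, y=1) runs B1->T, B2->F, B3->F, B4->T, B5->T, B6->T, B6->T, B6->T, B6->T, B6->T, B6->T, B6->T, B6->T, B6->T, ...; records B1=T, B2=F, B3=F, B4=T, B5=T, B6=T, B6=F, B7=F, B8=S, B9=F, B10=F, B11=F
run #6 (r=6, u=4, y=0) runs B1->T, B2->T, B6->T, B6->T, B6->T, B6->T, B6->T, B6->T, B6->T, B6->T, B6->T, B6->T, B6->T, B6->T, ...; records B1=T, B2=T, B6=T, B6=F, B7=F, B8=S, B9=F, B10=F, B11=F
run #7 (r=6, u=4, y=3) runs B1->F, B2->F, B3->T, B6->T, B6->T, B6->T, B6->T, B6->T, B6->T, B6->T, B6->T, B6->T, B6->T, B6->T, ...; records B1=F, B2=F, B3=T, B6=T, B6=F, B7=F, B8=S, B9=F, B10=F, B11=F
run #8 (r=4, u=7, y=3) runs B1->F, B2->F, B3->T, B6->T, B6->T, B6->T, B6->T, B6->T, B6->T, B6->T, B6->T, B6->T, B6->T, B6->T, ...; records B1=F, B2=F, B3=T, B6=T, B6=F, B7=F, B8=E, B9=F, B10=F, B11=F
union over all inputs: B1=T, B1=F, B2=T, B2=F, B3=T, B3=F, B4=T, B5=T, B6=T, B6=F, B7=F, B8=S, B8=E, B9=T, B9=F, B10=F, B11=F (17 outcomes)
size 1 is not enough: best union over all size-1 subsets is 12/17
size 2 is not enough: best union over all size-2 subsets is 16/17
at size 3, {2, 5, 7} reaches all 17 outcomes; every lexicographically earlier size-3 subset fails

Answer: 2, 5, 7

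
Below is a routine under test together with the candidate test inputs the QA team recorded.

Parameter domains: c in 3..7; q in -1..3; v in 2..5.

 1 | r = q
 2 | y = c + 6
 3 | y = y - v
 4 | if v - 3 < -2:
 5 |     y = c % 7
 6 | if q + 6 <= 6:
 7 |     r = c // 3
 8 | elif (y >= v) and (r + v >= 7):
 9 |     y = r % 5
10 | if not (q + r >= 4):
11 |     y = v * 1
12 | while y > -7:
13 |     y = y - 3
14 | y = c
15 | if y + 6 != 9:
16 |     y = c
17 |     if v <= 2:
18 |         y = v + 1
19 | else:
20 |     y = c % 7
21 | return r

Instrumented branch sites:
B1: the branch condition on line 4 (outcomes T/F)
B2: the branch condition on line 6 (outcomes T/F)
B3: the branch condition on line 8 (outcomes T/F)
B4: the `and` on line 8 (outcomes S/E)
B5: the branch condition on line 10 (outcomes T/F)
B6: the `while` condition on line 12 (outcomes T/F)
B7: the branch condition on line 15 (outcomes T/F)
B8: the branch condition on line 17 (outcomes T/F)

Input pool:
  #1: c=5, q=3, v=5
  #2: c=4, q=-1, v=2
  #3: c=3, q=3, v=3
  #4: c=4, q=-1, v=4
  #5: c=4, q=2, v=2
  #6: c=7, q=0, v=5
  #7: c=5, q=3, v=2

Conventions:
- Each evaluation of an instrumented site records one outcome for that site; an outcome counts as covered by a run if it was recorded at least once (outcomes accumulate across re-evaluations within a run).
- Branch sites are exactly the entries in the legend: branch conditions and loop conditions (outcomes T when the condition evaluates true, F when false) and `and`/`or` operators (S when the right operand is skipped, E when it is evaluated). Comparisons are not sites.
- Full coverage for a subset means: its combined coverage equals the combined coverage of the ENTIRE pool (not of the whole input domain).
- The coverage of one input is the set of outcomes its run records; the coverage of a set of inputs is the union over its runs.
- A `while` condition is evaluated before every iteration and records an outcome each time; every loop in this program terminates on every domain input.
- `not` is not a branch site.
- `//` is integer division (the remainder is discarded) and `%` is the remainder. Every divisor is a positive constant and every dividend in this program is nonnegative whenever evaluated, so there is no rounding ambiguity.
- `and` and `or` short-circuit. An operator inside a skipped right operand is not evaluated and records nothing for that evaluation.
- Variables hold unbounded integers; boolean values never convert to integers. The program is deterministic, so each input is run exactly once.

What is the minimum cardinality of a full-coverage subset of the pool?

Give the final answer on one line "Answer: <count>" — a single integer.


run #1 (c=5, q=3, v=5) runs B1->F, B2->F, B4->E, B3->T, B5->F, B6->T, B6->T, B6->T, B6->T, B6->F, B7->T, B8->F; records B1=F, B2=F, B3=T, B4=E, B5=F, B6=T, B6=F, B7=T, B8=F
run #2 (c=4, q=-1, v=2) runs B1->F, B2->T, B5->T, B6->T, B6->T, B6->T, B6->F, B7->T, B8->T; records B1=F, B2=T, B5=T, B6=T, B6=F, B7=T, B8=T
run #3 (c=3, q=3, v=3) runs B1->F, B2->F, B4->E, B3->F, B5->F, B6->T, B6->T, B6->T, B6->T, B6->T, B6->F, B7->F; records B1=F, B2=F, B3=F, B4=E, B5=F, B6=T, B6=F, B7=F
run #4 (c=4, q=-1, v=4) runs B1->F, B2->T, B5->T, B6->T, B6->T, B6->T, B6->T, B6->F, B7->T, B8->F; records B1=F, B2=T, B5=T, B6=T, B6=F, B7=T, B8=F
run #5 (c=4, q=2, v=2) runs B1->F, B2->F, B4->E, B3->F, B5->F, B6->T, B6->T, B6->T, B6->T, B6->T, B6->F, B7->T, B8->T; records B1=F, B2=F, B3=F, B4=E, B5=F, B6=T, B6=F, B7=T, B8=T
run #6 (c=7, q=0, v=5) runs B1->F, B2->T, B5->T, B6->T, B6->T, B6->T, B6->T, B6->F, B7->T, B8->F; records B1=F, B2=T, B5=T, B6=T, B6=F, B7=T, B8=F
run #7 (c=5, q=3, v=2) runs B1->F, B2->F, B4->E, B3->F, B5->F, B6->T, B6->T, B6->T, B6->T, B6->T, B6->T, B6->F, B7->T, B8->T; records B1=F, B2=F, B3=F, B4=E, B5=F, B6=T, B6=F, B7=T, B8=T
together the pool reaches 14 outcomes: B1=F, B2=T, B2=F, B3=T, B3=F, B4=E, B5=T, B5=F, B6=T, B6=F, B7=T, B7=F, B8=T, B8=F
checked all size-1 subsets: none covers 14 outcomes (max 9/14)
checked all size-2 subsets: none covers 14 outcomes (max 12/14)
size 3: inputs {1, 2, 3} cover all 14 outcomes, and no lexicographically smaller subset of this size does
Answer: 3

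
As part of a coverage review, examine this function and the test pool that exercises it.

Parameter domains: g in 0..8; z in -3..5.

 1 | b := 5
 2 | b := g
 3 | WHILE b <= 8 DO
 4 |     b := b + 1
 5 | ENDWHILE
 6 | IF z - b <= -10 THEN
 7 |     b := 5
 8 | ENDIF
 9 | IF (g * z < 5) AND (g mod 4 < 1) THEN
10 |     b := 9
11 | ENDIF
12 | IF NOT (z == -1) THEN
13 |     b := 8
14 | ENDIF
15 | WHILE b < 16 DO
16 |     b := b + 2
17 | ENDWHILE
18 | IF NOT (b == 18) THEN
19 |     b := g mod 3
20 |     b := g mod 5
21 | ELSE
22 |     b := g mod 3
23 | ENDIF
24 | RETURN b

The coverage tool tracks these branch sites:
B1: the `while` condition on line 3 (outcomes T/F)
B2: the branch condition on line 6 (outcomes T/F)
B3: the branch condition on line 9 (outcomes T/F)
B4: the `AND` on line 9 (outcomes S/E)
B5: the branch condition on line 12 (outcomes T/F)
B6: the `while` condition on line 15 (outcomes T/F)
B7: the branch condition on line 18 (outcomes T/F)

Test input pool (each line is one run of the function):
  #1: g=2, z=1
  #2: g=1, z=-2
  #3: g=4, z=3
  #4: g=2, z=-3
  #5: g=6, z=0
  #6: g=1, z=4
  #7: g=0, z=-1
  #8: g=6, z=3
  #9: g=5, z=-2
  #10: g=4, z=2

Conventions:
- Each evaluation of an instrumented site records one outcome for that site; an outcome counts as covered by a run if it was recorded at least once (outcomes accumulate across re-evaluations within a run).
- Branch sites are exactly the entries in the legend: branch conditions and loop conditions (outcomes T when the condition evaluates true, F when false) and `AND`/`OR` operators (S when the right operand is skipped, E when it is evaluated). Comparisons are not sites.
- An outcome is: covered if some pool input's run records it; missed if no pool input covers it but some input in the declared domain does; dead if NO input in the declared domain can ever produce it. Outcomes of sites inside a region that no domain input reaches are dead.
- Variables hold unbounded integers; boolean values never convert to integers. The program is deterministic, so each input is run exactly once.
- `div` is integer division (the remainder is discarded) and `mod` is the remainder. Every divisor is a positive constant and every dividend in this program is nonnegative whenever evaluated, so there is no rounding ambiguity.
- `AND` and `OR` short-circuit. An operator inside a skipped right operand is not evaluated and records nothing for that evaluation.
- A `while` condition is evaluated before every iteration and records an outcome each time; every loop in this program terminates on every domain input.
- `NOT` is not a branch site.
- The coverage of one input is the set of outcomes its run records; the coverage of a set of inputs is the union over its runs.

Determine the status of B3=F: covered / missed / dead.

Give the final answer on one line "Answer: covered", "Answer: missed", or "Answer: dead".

B3=F is recorded by pool input(s) 1, 2, 3, 4, 5, 6, 8, 9, 10 -> covered

Answer: covered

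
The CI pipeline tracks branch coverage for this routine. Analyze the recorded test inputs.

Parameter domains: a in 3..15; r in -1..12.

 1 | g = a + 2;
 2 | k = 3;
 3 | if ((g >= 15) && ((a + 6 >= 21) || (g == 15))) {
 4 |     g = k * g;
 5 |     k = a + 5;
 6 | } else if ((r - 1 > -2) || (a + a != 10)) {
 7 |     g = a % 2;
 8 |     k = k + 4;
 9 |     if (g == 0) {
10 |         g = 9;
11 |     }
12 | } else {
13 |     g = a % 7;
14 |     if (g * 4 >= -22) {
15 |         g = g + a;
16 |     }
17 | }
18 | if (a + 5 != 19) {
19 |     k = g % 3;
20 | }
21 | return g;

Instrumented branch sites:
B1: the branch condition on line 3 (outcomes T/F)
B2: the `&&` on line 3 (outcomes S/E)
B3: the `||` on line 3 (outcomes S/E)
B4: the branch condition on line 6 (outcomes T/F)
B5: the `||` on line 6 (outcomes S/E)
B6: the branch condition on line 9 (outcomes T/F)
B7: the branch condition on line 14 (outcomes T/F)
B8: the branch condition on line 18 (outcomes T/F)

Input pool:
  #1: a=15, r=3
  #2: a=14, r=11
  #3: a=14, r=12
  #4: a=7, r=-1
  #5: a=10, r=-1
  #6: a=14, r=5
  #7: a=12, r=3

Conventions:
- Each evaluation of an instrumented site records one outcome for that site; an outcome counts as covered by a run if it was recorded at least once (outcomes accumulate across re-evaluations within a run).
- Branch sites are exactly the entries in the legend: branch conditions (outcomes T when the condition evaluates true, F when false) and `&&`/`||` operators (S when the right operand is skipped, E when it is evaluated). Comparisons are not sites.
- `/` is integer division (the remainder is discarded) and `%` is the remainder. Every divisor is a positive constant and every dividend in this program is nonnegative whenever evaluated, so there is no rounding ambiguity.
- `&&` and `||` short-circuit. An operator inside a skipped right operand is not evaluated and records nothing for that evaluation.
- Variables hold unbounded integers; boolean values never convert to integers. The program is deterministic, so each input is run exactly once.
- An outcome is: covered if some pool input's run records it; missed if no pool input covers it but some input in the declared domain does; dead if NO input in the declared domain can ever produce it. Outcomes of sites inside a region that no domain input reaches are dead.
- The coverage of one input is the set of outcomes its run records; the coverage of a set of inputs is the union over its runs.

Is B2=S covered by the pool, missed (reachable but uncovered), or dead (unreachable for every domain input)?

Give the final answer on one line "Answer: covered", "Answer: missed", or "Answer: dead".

B2=S is recorded by pool input(s) 4, 5, 7 -> covered

Answer: covered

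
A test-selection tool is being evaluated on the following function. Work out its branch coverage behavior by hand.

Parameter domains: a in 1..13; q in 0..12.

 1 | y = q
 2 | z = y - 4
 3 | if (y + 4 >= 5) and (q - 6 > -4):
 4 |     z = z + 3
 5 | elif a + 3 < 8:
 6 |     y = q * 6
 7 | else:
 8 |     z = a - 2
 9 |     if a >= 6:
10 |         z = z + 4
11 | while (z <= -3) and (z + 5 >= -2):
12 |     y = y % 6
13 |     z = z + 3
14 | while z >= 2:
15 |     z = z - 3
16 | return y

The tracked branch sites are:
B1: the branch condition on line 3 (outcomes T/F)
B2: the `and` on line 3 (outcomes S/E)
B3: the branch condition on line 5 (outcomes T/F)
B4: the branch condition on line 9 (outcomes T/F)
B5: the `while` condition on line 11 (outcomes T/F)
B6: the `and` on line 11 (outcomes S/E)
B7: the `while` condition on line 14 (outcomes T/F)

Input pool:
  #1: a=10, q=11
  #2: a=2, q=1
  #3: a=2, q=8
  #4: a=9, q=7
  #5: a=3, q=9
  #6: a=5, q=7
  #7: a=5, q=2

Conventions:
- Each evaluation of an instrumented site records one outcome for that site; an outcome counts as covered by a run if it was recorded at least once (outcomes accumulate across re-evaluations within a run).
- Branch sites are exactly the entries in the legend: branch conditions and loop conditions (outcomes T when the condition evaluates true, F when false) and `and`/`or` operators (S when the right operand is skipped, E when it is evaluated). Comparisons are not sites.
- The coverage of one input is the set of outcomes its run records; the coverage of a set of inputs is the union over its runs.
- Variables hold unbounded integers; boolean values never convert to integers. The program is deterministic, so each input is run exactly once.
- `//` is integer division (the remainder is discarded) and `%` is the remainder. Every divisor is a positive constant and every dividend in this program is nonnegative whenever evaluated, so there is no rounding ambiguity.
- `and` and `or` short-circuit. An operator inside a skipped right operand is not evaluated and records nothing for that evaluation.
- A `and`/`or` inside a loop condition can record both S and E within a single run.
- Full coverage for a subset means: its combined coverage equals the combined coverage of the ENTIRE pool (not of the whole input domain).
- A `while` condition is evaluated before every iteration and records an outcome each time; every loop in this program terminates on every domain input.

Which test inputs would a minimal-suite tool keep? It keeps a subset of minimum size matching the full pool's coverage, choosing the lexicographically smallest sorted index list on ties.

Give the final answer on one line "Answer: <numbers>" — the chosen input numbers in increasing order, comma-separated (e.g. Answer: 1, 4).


input #1, a=10, q=11: outcomes B1=T, B2=E, B5=F, B6=S, B7=T, B7=F
input #2, a=2, q=1: outcomes B1=F, B2=E, B3=T, B5=T, B5=F, B6=S, B6=E, B7=F
input #3, a=2, q=8: outcomes B1=T, B2=E, B5=F, B6=S, B7=T, B7=F
input #4, a=9, q=7: outcomes B1=T, B2=E, B5=F, B6=S, B7=T, B7=F
input #5, a=3, q=9: outcomes B1=T, B2=E, B5=F, B6=S, B7=T, B7=F
input #6, a=5, q=7: outcomes B1=T, B2=E, B5=F, B6=S, B7=T, B7=F
input #7, a=5, q=2: outcomes B1=F, B2=E, B3=F, B4=F, B5=F, B6=S, B7=T, B7=F
the full pool covers 12 outcomes: B1=T, B1=F, B2=E, B3=T, B3=F, B4=F, B5=T, B5=F, B6=S, B6=E, B7=T, B7=F
no size-1 subset reaches all 12 outcomes (best union: 8/12)
no size-2 subset reaches all 12 outcomes (best union: 11/12)
the canonical winner is {1, 2, 7}: size 3, full 12-outcome coverage, earliest index list among size-3 covers
Answer: 1, 2, 7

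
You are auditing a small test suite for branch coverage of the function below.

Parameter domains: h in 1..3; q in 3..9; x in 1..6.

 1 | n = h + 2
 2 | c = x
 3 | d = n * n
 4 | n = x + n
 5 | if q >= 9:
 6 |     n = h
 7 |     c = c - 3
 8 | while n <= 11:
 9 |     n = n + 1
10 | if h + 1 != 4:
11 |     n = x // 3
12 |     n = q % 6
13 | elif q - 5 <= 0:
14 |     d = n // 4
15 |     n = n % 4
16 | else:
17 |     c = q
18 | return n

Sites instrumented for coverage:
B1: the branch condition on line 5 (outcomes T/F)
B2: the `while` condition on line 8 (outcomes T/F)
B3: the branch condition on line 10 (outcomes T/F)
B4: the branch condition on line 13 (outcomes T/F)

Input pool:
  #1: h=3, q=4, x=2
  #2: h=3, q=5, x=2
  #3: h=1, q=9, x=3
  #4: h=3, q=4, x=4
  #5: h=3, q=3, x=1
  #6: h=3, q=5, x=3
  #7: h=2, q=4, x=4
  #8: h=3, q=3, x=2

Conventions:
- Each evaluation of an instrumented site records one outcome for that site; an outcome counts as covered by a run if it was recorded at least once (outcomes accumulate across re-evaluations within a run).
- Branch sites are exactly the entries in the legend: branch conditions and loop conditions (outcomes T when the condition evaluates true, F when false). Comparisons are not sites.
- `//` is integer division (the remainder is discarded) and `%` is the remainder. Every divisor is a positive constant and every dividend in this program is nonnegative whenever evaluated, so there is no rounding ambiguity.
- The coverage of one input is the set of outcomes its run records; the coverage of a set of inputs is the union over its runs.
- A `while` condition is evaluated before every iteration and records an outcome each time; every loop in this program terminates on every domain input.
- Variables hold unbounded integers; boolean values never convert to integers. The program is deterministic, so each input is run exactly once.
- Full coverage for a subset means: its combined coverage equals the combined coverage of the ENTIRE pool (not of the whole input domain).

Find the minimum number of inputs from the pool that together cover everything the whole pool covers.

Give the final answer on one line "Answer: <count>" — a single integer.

#1 (h=3, q=4, x=2) -> B1->F, B2->T, B2->T, B2->T, B2->T, B2->T, B2->F, B3->F, B4->T; covered: B1=F, B2=T, B2=F, B3=F, B4=T
#2 (h=3, q=5, x=2) -> B1->F, B2->T, B2->T, B2->T, B2->T, B2->T, B2->F, B3->F, B4->T; covered: B1=F, B2=T, B2=F, B3=F, B4=T
#3 (h=1, q=9, x=3) -> B1->T, B2->T, B2->T, B2->T, B2->T, B2->T, B2->T, B2->T, B2->T, B2->T, B2->T, B2->T, B2->F, B3->T; covered: B1=T, B2=T, B2=F, B3=T
#4 (h=3, q=4, x=4) -> B1->F, B2->T, B2->T, B2->T, B2->F, B3->F, B4->T; covered: B1=F, B2=T, B2=F, B3=F, B4=T
#5 (h=3, q=3, x=1) -> B1->F, B2->T, B2->T, B2->T, B2->T, B2->T, B2->T, B2->F, B3->F, B4->T; covered: B1=F, B2=T, B2=F, B3=F, B4=T
#6 (h=3, q=5, x=3) -> B1->F, B2->T, B2->T, B2->T, B2->T, B2->F, B3->F, B4->T; covered: B1=F, B2=T, B2=F, B3=F, B4=T
#7 (h=2, q=4, x=4) -> B1->F, B2->T, B2->T, B2->T, B2->T, B2->F, B3->T; covered: B1=F, B2=T, B2=F, B3=T
#8 (h=3, q=3, x=2) -> B1->F, B2->T, B2->T, B2->T, B2->T, B2->T, B2->F, B3->F, B4->T; covered: B1=F, B2=T, B2=F, B3=F, B4=T
pool-wide coverage (7 outcomes): B1=T, B1=F, B2=T, B2=F, B3=T, B3=F, B4=T
checked all size-1 subsets: none covers 7 outcomes (max 5/7)
inputs {1, 3} (size 2) cover everything; no size-2 subset with a lexicographically smaller index list covers all 7

Answer: 2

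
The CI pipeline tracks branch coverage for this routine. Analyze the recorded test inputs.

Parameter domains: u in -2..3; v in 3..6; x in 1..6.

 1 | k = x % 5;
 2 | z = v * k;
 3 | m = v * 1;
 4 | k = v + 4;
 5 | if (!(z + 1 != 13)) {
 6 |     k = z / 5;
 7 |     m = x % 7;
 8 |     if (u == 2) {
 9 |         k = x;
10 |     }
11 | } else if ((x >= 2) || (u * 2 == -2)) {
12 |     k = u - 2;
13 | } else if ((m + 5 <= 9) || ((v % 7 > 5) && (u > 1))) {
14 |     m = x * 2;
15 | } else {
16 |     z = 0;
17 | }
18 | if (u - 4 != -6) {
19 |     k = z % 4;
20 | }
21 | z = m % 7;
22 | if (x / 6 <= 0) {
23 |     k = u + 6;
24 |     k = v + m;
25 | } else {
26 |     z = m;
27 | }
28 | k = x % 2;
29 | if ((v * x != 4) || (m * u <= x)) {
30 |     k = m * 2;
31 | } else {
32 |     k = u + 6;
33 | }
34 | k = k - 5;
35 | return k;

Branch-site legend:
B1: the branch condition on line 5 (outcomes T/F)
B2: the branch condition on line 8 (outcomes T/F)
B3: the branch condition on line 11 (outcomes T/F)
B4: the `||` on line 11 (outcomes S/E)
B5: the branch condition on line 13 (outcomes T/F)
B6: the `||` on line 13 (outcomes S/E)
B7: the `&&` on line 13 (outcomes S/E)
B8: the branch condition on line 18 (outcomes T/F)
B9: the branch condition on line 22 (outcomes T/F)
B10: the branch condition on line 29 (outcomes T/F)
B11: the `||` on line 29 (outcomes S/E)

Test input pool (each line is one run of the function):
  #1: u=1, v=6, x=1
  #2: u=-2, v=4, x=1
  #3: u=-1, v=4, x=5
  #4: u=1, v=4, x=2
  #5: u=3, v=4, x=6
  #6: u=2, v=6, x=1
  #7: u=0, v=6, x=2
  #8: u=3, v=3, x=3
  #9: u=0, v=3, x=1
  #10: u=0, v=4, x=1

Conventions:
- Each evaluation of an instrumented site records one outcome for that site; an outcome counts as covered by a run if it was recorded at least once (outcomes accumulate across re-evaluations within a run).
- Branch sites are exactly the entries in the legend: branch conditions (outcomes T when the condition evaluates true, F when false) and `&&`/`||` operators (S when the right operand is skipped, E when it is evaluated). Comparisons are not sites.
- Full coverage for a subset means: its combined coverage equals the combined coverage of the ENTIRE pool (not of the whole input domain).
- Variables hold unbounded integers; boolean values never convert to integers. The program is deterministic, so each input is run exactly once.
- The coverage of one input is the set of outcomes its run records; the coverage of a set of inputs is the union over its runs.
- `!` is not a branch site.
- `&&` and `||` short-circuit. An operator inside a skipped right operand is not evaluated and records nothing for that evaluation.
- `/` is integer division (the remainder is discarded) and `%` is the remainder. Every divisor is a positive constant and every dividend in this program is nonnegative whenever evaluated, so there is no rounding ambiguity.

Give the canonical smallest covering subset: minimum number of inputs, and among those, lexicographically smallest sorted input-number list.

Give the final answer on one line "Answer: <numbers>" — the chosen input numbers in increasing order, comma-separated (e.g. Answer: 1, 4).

#1 (u=1, v=6, x=1) -> B1->F, B4->E, B3->F, B6->E, B7->E, B5->F, B8->T, B9->T, B11->S, B10->T; covered: B1=F, B3=F, B4=E, B5=F, B6=E, B7=E, B8=T, B9=T, B10=T, B11=S
#2 (u=-2, v=4, x=1) -> B1->F, B4->E, B3->F, B6->S, B5->T, B8->F, B9->T, B11->E, B10->T; covered: B1=F, B3=F, B4=E, B5=T, B6=S, B8=F, B9=T, B10=T, B11=E
#3 (u=-1, v=4, x=5) -> B1->F, B4->S, B3->T, B8->T, B9->T, B11->S, B10->T; covered: B1=F, B3=T, B4=S, B8=T, B9=T, B10=T, B11=S
#4 (u=1, v=4, x=2) -> B1->F, B4->S, B3->T, B8->T, B9->T, B11->S, B10->T; covered: B1=F, B3=T, B4=S, B8=T, B9=T, B10=T, B11=S
#5 (u=3, v=4, x=6) -> B1->F, B4->S, B3->T, B8->T, B9->F, B11->S, B10->T; covered: B1=F, B3=T, B4=S, B8=T, B9=F, B10=T, B11=S
#6 (u=2, v=6, x=1) -> B1->F, B4->E, B3->F, B6->E, B7->E, B5->T, B8->T, B9->T, B11->S, B10->T; covered: B1=F, B3=F, B4=E, B5=T, B6=E, B7=E, B8=T, B9=T, B10=T, B11=S
#7 (u=0, v=6, x=2) -> B1->T, B2->F, B8->T, B9->T, B11->S, B10->T; covered: B1=T, B2=F, B8=T, B9=T, B10=T, B11=S
#8 (u=3, v=3, x=3) -> B1->F, B4->S, B3->T, B8->T, B9->T, B11->S, B10->T; covered: B1=F, B3=T, B4=S, B8=T, B9=T, B10=T, B11=S
#9 (u=0, v=3, x=1) -> B1->F, B4->E, B3->F, B6->S, B5->T, B8->T, B9->T, B11->S, B10->T; covered: B1=F, B3=F, B4=E, B5=T, B6=S, B8=T, B9=T, B10=T, B11=S
#10 (u=0, v=4, x=1) -> B1->F, B4->E, B3->F, B6->S, B5->T, B8->T, B9->T, B11->E, B10->T; covered: B1=F, B3=F, B4=E, B5=T, B6=S, B8=T, B9=T, B10=T, B11=E
union over all inputs: B1=T, B1=F, B2=F, B3=T, B3=F, B4=S, B4=E, B5=T, B5=F, B6=S, B6=E, B7=E, B8=T, B8=F, B9=T, B9=F, B10=T, B11=S, B11=E (19 outcomes)
size 1 is not enough: best union over all size-1 subsets is 10/19
size 2 is not enough: best union over all size-2 subsets is 14/19
size 3 is not enough: best union over all size-3 subsets is 17/19
size 4: inputs {1, 2, 5, 7} cover all 19 outcomes, and no lexicographically smaller subset of this size does

Answer: 1, 2, 5, 7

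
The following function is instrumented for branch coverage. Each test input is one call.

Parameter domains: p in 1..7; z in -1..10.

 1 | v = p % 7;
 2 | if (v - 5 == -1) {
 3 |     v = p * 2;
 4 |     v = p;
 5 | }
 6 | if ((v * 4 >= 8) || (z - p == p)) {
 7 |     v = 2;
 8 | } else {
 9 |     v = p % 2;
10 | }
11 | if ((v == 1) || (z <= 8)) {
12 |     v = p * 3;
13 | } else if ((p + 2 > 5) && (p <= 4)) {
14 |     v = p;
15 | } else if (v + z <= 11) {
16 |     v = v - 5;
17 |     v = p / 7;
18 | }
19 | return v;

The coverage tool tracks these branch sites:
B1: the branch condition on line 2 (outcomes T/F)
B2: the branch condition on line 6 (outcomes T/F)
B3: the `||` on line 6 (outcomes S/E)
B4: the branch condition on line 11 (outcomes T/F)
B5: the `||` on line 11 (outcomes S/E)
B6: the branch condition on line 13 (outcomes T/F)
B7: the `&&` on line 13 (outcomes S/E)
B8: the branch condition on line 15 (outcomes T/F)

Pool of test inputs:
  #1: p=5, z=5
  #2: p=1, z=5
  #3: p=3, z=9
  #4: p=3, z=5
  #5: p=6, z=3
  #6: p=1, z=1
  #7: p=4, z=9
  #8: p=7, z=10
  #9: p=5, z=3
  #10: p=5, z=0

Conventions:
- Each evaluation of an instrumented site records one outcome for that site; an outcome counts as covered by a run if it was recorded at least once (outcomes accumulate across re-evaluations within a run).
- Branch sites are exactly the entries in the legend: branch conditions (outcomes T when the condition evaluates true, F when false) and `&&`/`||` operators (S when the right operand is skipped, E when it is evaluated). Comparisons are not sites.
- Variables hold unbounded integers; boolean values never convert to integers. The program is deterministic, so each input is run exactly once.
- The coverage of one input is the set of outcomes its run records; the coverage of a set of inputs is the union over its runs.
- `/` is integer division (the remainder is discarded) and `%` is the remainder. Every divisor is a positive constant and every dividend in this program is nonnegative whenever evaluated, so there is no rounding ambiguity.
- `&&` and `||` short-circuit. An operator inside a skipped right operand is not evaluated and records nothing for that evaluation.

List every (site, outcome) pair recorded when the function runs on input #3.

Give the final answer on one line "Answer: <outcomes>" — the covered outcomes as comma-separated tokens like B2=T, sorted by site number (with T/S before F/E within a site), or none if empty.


Tracing the run of input #3 (p=3, z=9):
  B1->F, B3->S, B2->T, B5->E, B4->F, B7->S, B6->F, B8->T
distinct outcomes covered: B1=F, B2=T, B3=S, B4=F, B5=E, B6=F, B7=S, B8=T
Answer: B1=F, B2=T, B3=S, B4=F, B5=E, B6=F, B7=S, B8=T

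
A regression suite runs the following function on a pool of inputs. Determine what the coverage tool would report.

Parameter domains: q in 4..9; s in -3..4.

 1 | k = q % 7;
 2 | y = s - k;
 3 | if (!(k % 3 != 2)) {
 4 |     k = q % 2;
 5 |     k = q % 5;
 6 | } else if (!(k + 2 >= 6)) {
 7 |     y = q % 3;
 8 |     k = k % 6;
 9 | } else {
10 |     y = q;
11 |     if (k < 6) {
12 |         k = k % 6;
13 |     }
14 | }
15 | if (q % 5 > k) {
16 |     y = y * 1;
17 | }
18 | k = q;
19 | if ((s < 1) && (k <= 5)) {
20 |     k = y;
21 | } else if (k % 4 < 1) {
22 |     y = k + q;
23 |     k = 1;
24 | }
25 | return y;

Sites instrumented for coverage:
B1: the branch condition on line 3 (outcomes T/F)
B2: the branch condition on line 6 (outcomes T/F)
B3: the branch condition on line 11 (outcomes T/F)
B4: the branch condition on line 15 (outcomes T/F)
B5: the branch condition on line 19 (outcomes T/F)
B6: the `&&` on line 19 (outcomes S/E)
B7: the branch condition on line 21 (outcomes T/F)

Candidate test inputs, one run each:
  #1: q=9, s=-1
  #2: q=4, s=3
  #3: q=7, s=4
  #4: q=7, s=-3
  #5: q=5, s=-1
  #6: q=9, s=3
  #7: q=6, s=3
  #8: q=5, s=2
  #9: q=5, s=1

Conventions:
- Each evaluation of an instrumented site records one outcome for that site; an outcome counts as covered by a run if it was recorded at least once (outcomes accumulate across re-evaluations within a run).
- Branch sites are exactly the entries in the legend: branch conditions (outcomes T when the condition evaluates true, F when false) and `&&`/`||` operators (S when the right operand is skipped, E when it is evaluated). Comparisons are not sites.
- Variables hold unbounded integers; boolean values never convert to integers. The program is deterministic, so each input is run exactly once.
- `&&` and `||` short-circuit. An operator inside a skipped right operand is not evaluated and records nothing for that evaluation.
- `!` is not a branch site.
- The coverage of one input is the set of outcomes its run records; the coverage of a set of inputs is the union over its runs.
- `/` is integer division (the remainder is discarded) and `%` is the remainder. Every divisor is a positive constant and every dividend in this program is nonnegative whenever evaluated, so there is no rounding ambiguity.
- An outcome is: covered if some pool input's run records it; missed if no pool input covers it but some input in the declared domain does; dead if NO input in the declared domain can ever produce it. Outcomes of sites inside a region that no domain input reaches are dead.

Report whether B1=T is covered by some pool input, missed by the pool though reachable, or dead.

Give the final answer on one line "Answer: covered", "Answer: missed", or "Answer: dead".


B1=T is recorded by pool input(s) 1, 5, 6, 8, 9 -> covered
Answer: covered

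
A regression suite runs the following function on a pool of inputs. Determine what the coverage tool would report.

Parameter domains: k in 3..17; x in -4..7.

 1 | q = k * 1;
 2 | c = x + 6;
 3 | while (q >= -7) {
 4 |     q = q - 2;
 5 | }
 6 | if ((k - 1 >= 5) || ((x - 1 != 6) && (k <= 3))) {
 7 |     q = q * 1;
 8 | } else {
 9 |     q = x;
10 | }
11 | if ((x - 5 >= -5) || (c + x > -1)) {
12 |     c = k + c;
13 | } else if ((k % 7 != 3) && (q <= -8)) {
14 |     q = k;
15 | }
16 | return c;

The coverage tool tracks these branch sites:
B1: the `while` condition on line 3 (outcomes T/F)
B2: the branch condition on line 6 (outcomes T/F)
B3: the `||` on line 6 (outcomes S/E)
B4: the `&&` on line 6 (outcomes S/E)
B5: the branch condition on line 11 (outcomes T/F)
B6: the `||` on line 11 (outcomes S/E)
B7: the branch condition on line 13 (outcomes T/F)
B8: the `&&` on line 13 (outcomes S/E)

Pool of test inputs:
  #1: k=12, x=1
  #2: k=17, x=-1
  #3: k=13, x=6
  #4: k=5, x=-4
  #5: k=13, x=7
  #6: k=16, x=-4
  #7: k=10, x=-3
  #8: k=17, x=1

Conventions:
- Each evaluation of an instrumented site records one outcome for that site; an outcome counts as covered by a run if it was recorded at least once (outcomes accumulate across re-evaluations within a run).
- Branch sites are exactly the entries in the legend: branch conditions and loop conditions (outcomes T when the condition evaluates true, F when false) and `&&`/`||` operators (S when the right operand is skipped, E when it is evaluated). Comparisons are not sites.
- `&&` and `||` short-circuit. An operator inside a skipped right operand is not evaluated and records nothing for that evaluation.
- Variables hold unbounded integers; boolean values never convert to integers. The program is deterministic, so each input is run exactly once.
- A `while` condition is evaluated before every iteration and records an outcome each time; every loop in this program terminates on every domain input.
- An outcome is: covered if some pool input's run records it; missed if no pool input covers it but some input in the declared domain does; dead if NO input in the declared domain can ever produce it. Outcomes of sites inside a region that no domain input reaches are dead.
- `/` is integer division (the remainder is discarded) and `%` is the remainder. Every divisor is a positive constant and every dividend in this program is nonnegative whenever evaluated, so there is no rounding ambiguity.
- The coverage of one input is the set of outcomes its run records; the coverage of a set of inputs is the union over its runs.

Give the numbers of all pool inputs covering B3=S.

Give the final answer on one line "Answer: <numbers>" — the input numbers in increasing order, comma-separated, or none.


input #1 (k=12, x=1): records B3=S
input #2 (k=17, x=-1): records B3=S
input #3 (k=13, x=6): records B3=S
input #4 (k=5, x=-4): does not record B3=S
input #5 (k=13, x=7): records B3=S
input #6 (k=16, x=-4): records B3=S
input #7 (k=10, x=-3): records B3=S
input #8 (k=17, x=1): records B3=S
Answer: 1, 2, 3, 5, 6, 7, 8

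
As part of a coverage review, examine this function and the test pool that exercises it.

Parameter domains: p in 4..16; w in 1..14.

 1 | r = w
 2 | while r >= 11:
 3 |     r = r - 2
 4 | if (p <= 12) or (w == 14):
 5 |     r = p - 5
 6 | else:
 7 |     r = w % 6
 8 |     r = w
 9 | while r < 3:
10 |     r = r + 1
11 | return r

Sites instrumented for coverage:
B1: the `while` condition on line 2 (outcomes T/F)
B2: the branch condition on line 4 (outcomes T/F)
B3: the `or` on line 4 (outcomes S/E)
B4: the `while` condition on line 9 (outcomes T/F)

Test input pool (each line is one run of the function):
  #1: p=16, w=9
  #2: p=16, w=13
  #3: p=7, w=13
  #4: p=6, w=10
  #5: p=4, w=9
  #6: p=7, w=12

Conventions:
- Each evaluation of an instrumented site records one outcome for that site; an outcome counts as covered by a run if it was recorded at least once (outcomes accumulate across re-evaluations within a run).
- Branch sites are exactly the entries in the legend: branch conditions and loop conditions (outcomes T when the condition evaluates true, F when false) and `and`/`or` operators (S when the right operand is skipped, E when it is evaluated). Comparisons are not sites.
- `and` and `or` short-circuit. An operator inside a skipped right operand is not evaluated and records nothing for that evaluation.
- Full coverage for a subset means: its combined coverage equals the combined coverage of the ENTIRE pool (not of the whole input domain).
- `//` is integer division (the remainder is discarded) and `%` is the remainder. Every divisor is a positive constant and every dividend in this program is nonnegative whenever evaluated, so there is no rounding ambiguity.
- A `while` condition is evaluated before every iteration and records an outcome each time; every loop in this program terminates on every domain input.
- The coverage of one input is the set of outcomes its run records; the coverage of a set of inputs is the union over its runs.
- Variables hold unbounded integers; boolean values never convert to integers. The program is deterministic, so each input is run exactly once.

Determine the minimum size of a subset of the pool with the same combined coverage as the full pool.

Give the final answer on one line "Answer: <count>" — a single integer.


#1 (p=16, w=9) -> covered: B1=F, B2=F, B3=E, B4=F
#2 (p=16, w=13) -> covered: B1=T, B1=F, B2=F, B3=E, B4=F
#3 (p=7, w=13) -> covered: B1=T, B1=F, B2=T, B3=S, B4=T, B4=F
#4 (p=6, w=10) -> covered: B1=F, B2=T, B3=S, B4=T, B4=F
#5 (p=4, w=9) -> covered: B1=F, B2=T, B3=S, B4=T, B4=F
#6 (p=7, w=12) -> covered: B1=T, B1=F, B2=T, B3=S, B4=T, B4=F
pool-wide coverage (8 outcomes): B1=T, B1=F, B2=T, B2=F, B3=S, B3=E, B4=T, B4=F
every size-1 subset falls short of the 8 outcomes (best: 6/8)
at size 2, {1, 3} reaches all 8 outcomes; every lexicographically earlier size-2 subset fails
Answer: 2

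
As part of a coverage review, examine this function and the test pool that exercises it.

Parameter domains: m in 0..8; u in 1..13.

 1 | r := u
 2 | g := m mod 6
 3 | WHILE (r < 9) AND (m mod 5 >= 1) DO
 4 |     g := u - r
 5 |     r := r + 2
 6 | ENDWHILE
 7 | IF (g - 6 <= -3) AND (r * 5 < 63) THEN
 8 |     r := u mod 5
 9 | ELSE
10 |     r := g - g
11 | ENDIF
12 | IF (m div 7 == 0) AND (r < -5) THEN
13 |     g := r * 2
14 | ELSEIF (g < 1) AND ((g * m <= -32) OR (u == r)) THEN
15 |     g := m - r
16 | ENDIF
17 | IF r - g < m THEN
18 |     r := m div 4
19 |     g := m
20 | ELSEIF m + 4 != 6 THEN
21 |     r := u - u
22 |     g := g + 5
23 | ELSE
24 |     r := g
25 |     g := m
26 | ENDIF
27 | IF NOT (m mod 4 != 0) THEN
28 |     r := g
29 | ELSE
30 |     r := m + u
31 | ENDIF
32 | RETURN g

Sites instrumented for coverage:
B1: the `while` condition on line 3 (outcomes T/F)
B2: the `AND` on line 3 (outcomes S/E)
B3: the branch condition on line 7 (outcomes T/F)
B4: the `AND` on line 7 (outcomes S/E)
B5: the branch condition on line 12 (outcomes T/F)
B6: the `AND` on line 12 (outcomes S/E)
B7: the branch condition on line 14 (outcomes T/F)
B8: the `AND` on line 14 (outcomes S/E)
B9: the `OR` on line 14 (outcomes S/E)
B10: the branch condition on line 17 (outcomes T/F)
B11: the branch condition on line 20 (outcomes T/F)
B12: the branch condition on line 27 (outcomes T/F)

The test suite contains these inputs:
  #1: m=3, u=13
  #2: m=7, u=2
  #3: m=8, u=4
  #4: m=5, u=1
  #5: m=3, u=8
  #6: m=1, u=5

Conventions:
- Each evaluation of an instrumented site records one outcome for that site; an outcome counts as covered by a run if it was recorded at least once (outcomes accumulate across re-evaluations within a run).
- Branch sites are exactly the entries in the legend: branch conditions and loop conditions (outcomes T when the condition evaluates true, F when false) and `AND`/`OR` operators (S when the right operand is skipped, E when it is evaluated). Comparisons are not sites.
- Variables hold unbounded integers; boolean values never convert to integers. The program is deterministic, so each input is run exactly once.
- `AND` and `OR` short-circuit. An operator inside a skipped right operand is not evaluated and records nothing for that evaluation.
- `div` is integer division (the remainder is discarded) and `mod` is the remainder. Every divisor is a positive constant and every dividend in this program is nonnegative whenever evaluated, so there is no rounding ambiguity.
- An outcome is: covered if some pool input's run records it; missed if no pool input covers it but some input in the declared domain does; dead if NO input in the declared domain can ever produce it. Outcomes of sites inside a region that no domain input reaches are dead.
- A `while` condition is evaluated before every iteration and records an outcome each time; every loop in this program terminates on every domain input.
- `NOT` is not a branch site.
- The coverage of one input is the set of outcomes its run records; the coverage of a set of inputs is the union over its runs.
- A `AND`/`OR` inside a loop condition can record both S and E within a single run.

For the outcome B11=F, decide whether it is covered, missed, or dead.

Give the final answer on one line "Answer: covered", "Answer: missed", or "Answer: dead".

no pool input records B11=F
but domain input (m=2, u=2) does record it -> reachable, so missed

Answer: missed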